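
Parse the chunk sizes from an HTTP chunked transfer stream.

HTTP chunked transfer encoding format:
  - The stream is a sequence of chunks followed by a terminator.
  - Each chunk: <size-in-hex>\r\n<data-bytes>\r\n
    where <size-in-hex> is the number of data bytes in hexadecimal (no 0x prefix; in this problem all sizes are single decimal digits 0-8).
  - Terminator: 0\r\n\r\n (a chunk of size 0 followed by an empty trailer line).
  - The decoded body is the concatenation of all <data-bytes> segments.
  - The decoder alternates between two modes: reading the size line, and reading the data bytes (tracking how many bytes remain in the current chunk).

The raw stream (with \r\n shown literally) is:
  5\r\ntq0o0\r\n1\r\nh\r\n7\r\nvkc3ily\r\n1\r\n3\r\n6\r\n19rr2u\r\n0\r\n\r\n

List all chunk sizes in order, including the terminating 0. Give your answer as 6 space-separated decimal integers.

Chunk 1: stream[0..1]='5' size=0x5=5, data at stream[3..8]='tq0o0' -> body[0..5], body so far='tq0o0'
Chunk 2: stream[10..11]='1' size=0x1=1, data at stream[13..14]='h' -> body[5..6], body so far='tq0o0h'
Chunk 3: stream[16..17]='7' size=0x7=7, data at stream[19..26]='vkc3ily' -> body[6..13], body so far='tq0o0hvkc3ily'
Chunk 4: stream[28..29]='1' size=0x1=1, data at stream[31..32]='3' -> body[13..14], body so far='tq0o0hvkc3ily3'
Chunk 5: stream[34..35]='6' size=0x6=6, data at stream[37..43]='19rr2u' -> body[14..20], body so far='tq0o0hvkc3ily319rr2u'
Chunk 6: stream[45..46]='0' size=0 (terminator). Final body='tq0o0hvkc3ily319rr2u' (20 bytes)

Answer: 5 1 7 1 6 0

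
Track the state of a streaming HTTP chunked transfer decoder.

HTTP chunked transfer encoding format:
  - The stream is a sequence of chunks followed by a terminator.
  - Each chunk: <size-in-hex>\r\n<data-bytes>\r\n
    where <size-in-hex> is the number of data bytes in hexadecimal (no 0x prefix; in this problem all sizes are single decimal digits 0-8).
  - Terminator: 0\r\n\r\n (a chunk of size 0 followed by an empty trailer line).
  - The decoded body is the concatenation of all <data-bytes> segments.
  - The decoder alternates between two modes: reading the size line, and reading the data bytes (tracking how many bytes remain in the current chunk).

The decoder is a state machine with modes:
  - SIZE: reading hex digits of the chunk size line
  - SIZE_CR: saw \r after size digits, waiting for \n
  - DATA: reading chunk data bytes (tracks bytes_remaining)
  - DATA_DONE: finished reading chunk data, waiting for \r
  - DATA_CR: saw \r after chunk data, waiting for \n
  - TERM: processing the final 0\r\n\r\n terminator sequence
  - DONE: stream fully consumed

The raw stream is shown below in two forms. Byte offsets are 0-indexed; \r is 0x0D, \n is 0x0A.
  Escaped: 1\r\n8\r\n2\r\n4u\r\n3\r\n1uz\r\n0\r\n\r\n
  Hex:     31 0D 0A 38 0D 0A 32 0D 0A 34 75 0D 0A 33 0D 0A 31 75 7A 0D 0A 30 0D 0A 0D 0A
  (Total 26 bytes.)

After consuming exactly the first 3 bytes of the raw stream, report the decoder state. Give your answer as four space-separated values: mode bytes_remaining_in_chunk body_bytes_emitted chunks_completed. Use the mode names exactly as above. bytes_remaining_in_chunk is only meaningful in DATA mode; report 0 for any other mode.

Byte 0 = '1': mode=SIZE remaining=0 emitted=0 chunks_done=0
Byte 1 = 0x0D: mode=SIZE_CR remaining=0 emitted=0 chunks_done=0
Byte 2 = 0x0A: mode=DATA remaining=1 emitted=0 chunks_done=0

Answer: DATA 1 0 0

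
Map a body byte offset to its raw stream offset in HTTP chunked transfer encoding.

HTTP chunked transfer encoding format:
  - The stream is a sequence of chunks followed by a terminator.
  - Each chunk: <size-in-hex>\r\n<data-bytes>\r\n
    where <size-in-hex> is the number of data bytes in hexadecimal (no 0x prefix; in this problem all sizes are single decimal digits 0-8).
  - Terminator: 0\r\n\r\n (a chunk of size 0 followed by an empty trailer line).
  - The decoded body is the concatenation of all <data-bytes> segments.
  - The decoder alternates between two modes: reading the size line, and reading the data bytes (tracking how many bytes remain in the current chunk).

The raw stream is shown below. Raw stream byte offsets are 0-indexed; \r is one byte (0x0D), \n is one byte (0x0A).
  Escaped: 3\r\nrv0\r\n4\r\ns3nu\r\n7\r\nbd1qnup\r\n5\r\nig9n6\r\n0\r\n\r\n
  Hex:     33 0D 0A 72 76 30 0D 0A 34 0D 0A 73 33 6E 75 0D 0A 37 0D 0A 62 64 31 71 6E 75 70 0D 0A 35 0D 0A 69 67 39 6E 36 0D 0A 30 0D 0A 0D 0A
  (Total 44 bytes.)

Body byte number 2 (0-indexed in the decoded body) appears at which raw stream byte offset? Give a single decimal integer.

Answer: 5

Derivation:
Chunk 1: stream[0..1]='3' size=0x3=3, data at stream[3..6]='rv0' -> body[0..3], body so far='rv0'
Chunk 2: stream[8..9]='4' size=0x4=4, data at stream[11..15]='s3nu' -> body[3..7], body so far='rv0s3nu'
Chunk 3: stream[17..18]='7' size=0x7=7, data at stream[20..27]='bd1qnup' -> body[7..14], body so far='rv0s3nubd1qnup'
Chunk 4: stream[29..30]='5' size=0x5=5, data at stream[32..37]='ig9n6' -> body[14..19], body so far='rv0s3nubd1qnupig9n6'
Chunk 5: stream[39..40]='0' size=0 (terminator). Final body='rv0s3nubd1qnupig9n6' (19 bytes)
Body byte 2 at stream offset 5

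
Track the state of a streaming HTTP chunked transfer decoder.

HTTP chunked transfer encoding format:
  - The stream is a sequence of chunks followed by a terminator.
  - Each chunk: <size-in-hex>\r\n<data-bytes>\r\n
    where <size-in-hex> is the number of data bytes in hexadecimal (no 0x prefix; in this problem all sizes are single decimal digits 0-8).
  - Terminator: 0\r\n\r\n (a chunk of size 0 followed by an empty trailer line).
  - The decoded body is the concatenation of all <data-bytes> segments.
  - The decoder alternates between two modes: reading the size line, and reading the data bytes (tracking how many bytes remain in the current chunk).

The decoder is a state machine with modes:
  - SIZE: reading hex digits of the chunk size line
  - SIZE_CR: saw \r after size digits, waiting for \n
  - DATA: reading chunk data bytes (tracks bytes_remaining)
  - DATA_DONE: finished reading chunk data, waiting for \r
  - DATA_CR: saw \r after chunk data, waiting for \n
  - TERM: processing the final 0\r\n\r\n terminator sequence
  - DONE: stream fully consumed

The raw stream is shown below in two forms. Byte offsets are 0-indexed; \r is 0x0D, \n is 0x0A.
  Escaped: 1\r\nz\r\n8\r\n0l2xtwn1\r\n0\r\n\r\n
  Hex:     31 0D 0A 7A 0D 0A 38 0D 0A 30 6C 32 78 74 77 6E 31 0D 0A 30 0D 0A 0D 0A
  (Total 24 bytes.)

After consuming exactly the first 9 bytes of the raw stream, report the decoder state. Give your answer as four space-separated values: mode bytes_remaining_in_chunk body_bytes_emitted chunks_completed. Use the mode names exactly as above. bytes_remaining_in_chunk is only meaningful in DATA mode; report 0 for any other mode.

Byte 0 = '1': mode=SIZE remaining=0 emitted=0 chunks_done=0
Byte 1 = 0x0D: mode=SIZE_CR remaining=0 emitted=0 chunks_done=0
Byte 2 = 0x0A: mode=DATA remaining=1 emitted=0 chunks_done=0
Byte 3 = 'z': mode=DATA_DONE remaining=0 emitted=1 chunks_done=0
Byte 4 = 0x0D: mode=DATA_CR remaining=0 emitted=1 chunks_done=0
Byte 5 = 0x0A: mode=SIZE remaining=0 emitted=1 chunks_done=1
Byte 6 = '8': mode=SIZE remaining=0 emitted=1 chunks_done=1
Byte 7 = 0x0D: mode=SIZE_CR remaining=0 emitted=1 chunks_done=1
Byte 8 = 0x0A: mode=DATA remaining=8 emitted=1 chunks_done=1

Answer: DATA 8 1 1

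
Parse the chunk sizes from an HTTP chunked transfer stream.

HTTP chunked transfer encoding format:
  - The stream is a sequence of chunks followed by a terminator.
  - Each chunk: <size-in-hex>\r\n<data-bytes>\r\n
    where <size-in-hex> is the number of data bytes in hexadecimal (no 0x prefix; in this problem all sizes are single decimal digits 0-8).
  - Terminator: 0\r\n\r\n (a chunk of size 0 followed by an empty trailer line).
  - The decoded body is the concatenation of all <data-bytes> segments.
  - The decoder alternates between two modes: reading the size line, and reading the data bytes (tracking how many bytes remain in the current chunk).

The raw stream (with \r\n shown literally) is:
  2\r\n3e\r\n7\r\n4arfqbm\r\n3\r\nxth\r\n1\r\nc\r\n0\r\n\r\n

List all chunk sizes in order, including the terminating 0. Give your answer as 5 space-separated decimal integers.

Chunk 1: stream[0..1]='2' size=0x2=2, data at stream[3..5]='3e' -> body[0..2], body so far='3e'
Chunk 2: stream[7..8]='7' size=0x7=7, data at stream[10..17]='4arfqbm' -> body[2..9], body so far='3e4arfqbm'
Chunk 3: stream[19..20]='3' size=0x3=3, data at stream[22..25]='xth' -> body[9..12], body so far='3e4arfqbmxth'
Chunk 4: stream[27..28]='1' size=0x1=1, data at stream[30..31]='c' -> body[12..13], body so far='3e4arfqbmxthc'
Chunk 5: stream[33..34]='0' size=0 (terminator). Final body='3e4arfqbmxthc' (13 bytes)

Answer: 2 7 3 1 0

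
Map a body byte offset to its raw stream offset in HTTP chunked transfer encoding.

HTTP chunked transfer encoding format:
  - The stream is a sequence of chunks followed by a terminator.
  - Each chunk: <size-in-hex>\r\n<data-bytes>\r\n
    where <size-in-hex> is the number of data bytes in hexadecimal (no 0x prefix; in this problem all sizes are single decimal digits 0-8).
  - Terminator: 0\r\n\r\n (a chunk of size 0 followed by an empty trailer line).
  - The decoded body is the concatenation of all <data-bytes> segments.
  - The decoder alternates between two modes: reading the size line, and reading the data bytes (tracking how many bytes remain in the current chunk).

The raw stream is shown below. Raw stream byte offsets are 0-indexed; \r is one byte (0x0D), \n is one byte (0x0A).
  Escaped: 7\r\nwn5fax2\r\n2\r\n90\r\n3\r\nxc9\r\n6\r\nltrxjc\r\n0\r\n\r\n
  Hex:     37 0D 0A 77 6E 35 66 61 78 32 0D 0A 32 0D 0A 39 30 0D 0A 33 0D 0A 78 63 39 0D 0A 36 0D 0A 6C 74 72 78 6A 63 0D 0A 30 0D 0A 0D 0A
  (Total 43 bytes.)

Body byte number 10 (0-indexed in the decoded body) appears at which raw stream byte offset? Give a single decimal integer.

Chunk 1: stream[0..1]='7' size=0x7=7, data at stream[3..10]='wn5fax2' -> body[0..7], body so far='wn5fax2'
Chunk 2: stream[12..13]='2' size=0x2=2, data at stream[15..17]='90' -> body[7..9], body so far='wn5fax290'
Chunk 3: stream[19..20]='3' size=0x3=3, data at stream[22..25]='xc9' -> body[9..12], body so far='wn5fax290xc9'
Chunk 4: stream[27..28]='6' size=0x6=6, data at stream[30..36]='ltrxjc' -> body[12..18], body so far='wn5fax290xc9ltrxjc'
Chunk 5: stream[38..39]='0' size=0 (terminator). Final body='wn5fax290xc9ltrxjc' (18 bytes)
Body byte 10 at stream offset 23

Answer: 23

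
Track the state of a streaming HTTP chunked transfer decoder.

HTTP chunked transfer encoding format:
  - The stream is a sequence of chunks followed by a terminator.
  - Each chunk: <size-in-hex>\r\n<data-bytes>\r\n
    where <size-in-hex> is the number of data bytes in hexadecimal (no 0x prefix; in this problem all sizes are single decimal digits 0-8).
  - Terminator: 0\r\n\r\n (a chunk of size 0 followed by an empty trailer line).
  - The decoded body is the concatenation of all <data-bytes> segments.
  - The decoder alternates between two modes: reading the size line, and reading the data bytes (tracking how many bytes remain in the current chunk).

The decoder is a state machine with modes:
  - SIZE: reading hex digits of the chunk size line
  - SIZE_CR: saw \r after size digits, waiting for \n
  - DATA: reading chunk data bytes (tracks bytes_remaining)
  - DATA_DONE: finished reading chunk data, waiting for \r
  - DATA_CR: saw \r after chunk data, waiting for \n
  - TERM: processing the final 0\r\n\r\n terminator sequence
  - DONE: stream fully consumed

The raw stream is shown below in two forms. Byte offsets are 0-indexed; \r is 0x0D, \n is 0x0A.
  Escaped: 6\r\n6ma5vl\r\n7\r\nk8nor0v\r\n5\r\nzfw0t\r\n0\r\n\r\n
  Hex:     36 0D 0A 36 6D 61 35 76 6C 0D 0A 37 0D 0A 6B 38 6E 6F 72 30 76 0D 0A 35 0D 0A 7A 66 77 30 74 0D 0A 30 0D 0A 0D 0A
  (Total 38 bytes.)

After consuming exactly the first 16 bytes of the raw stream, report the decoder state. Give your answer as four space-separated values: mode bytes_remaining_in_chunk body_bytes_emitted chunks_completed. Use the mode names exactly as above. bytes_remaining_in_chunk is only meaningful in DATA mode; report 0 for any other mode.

Byte 0 = '6': mode=SIZE remaining=0 emitted=0 chunks_done=0
Byte 1 = 0x0D: mode=SIZE_CR remaining=0 emitted=0 chunks_done=0
Byte 2 = 0x0A: mode=DATA remaining=6 emitted=0 chunks_done=0
Byte 3 = '6': mode=DATA remaining=5 emitted=1 chunks_done=0
Byte 4 = 'm': mode=DATA remaining=4 emitted=2 chunks_done=0
Byte 5 = 'a': mode=DATA remaining=3 emitted=3 chunks_done=0
Byte 6 = '5': mode=DATA remaining=2 emitted=4 chunks_done=0
Byte 7 = 'v': mode=DATA remaining=1 emitted=5 chunks_done=0
Byte 8 = 'l': mode=DATA_DONE remaining=0 emitted=6 chunks_done=0
Byte 9 = 0x0D: mode=DATA_CR remaining=0 emitted=6 chunks_done=0
Byte 10 = 0x0A: mode=SIZE remaining=0 emitted=6 chunks_done=1
Byte 11 = '7': mode=SIZE remaining=0 emitted=6 chunks_done=1
Byte 12 = 0x0D: mode=SIZE_CR remaining=0 emitted=6 chunks_done=1
Byte 13 = 0x0A: mode=DATA remaining=7 emitted=6 chunks_done=1
Byte 14 = 'k': mode=DATA remaining=6 emitted=7 chunks_done=1
Byte 15 = '8': mode=DATA remaining=5 emitted=8 chunks_done=1

Answer: DATA 5 8 1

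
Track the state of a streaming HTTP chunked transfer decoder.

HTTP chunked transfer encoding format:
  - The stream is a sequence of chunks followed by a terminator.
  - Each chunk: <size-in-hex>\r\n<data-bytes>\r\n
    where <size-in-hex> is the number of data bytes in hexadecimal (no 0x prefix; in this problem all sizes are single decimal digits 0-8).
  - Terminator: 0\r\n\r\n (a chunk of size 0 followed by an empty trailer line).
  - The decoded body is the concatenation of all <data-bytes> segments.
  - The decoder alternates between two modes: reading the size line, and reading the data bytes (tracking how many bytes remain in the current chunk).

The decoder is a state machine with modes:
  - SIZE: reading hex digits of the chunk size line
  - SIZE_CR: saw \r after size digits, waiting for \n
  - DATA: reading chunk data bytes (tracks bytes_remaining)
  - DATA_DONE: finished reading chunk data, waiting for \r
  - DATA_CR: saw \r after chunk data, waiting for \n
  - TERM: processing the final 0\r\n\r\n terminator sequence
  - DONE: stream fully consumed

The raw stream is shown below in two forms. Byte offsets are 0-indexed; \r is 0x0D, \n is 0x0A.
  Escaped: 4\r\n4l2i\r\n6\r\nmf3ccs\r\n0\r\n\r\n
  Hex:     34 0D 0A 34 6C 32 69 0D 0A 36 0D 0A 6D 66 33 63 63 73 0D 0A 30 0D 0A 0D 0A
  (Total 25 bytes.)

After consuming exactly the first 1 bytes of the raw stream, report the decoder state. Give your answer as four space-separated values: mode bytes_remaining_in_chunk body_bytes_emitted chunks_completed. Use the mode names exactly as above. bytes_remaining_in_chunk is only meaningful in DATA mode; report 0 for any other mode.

Answer: SIZE 0 0 0

Derivation:
Byte 0 = '4': mode=SIZE remaining=0 emitted=0 chunks_done=0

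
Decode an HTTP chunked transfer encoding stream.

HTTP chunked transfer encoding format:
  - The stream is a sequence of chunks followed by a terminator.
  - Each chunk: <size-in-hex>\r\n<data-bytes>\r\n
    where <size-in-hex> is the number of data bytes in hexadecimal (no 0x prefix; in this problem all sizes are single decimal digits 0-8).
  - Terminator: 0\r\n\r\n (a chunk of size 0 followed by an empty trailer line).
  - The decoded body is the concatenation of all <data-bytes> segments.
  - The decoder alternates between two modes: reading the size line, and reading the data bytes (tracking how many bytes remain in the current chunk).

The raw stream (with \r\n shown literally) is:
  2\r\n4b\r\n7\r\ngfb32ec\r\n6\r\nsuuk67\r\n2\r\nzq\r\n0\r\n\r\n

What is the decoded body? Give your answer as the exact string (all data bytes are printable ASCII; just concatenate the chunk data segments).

Chunk 1: stream[0..1]='2' size=0x2=2, data at stream[3..5]='4b' -> body[0..2], body so far='4b'
Chunk 2: stream[7..8]='7' size=0x7=7, data at stream[10..17]='gfb32ec' -> body[2..9], body so far='4bgfb32ec'
Chunk 3: stream[19..20]='6' size=0x6=6, data at stream[22..28]='suuk67' -> body[9..15], body so far='4bgfb32ecsuuk67'
Chunk 4: stream[30..31]='2' size=0x2=2, data at stream[33..35]='zq' -> body[15..17], body so far='4bgfb32ecsuuk67zq'
Chunk 5: stream[37..38]='0' size=0 (terminator). Final body='4bgfb32ecsuuk67zq' (17 bytes)

Answer: 4bgfb32ecsuuk67zq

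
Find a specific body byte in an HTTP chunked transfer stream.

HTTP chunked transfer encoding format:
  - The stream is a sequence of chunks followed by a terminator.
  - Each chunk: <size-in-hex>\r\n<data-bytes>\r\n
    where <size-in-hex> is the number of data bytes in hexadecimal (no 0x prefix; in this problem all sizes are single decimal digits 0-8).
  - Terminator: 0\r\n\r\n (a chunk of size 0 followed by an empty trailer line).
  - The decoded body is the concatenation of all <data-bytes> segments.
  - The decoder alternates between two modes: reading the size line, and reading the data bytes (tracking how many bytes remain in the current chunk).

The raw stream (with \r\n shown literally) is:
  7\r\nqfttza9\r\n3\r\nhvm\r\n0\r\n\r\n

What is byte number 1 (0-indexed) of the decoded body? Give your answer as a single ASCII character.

Chunk 1: stream[0..1]='7' size=0x7=7, data at stream[3..10]='qfttza9' -> body[0..7], body so far='qfttza9'
Chunk 2: stream[12..13]='3' size=0x3=3, data at stream[15..18]='hvm' -> body[7..10], body so far='qfttza9hvm'
Chunk 3: stream[20..21]='0' size=0 (terminator). Final body='qfttza9hvm' (10 bytes)
Body byte 1 = 'f'

Answer: f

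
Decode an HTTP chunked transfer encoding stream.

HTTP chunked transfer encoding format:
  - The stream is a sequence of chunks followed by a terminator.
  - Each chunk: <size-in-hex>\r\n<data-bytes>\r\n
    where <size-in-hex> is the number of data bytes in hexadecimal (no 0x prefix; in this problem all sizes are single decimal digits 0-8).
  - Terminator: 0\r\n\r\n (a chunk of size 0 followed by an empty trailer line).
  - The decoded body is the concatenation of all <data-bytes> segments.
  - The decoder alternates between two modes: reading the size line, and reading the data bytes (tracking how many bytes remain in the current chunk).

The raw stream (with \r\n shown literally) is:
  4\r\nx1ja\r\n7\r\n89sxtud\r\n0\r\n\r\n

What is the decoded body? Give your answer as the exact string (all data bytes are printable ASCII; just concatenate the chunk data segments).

Answer: x1ja89sxtud

Derivation:
Chunk 1: stream[0..1]='4' size=0x4=4, data at stream[3..7]='x1ja' -> body[0..4], body so far='x1ja'
Chunk 2: stream[9..10]='7' size=0x7=7, data at stream[12..19]='89sxtud' -> body[4..11], body so far='x1ja89sxtud'
Chunk 3: stream[21..22]='0' size=0 (terminator). Final body='x1ja89sxtud' (11 bytes)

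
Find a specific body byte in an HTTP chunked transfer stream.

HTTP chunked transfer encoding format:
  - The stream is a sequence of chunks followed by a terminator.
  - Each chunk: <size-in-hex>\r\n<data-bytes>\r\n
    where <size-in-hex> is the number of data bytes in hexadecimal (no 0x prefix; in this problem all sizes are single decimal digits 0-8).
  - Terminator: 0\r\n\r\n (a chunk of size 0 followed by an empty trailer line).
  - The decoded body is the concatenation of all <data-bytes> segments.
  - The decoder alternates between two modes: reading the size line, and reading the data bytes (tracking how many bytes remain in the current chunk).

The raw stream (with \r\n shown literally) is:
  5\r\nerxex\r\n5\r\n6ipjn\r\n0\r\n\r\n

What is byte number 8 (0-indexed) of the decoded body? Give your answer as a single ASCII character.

Answer: j

Derivation:
Chunk 1: stream[0..1]='5' size=0x5=5, data at stream[3..8]='erxex' -> body[0..5], body so far='erxex'
Chunk 2: stream[10..11]='5' size=0x5=5, data at stream[13..18]='6ipjn' -> body[5..10], body so far='erxex6ipjn'
Chunk 3: stream[20..21]='0' size=0 (terminator). Final body='erxex6ipjn' (10 bytes)
Body byte 8 = 'j'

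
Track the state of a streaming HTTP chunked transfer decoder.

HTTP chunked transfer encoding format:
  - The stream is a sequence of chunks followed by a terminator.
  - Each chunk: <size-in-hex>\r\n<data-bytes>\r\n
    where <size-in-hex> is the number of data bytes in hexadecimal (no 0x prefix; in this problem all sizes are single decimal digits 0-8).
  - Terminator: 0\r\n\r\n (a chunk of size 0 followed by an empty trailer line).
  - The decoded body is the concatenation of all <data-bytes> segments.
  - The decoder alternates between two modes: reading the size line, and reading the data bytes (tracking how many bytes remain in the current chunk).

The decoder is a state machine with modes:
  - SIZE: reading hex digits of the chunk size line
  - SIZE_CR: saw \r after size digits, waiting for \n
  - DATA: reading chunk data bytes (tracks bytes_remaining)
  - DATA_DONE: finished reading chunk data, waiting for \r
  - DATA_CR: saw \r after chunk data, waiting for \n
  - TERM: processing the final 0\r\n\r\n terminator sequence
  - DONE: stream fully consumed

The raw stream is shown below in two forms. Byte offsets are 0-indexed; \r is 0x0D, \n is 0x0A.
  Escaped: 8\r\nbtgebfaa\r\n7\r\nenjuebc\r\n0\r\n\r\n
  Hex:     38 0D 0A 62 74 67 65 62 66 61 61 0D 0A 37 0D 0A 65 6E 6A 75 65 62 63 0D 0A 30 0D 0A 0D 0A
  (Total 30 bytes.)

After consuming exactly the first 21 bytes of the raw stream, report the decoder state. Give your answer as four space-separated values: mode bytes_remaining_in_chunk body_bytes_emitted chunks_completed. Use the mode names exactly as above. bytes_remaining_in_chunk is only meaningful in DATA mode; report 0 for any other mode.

Answer: DATA 2 13 1

Derivation:
Byte 0 = '8': mode=SIZE remaining=0 emitted=0 chunks_done=0
Byte 1 = 0x0D: mode=SIZE_CR remaining=0 emitted=0 chunks_done=0
Byte 2 = 0x0A: mode=DATA remaining=8 emitted=0 chunks_done=0
Byte 3 = 'b': mode=DATA remaining=7 emitted=1 chunks_done=0
Byte 4 = 't': mode=DATA remaining=6 emitted=2 chunks_done=0
Byte 5 = 'g': mode=DATA remaining=5 emitted=3 chunks_done=0
Byte 6 = 'e': mode=DATA remaining=4 emitted=4 chunks_done=0
Byte 7 = 'b': mode=DATA remaining=3 emitted=5 chunks_done=0
Byte 8 = 'f': mode=DATA remaining=2 emitted=6 chunks_done=0
Byte 9 = 'a': mode=DATA remaining=1 emitted=7 chunks_done=0
Byte 10 = 'a': mode=DATA_DONE remaining=0 emitted=8 chunks_done=0
Byte 11 = 0x0D: mode=DATA_CR remaining=0 emitted=8 chunks_done=0
Byte 12 = 0x0A: mode=SIZE remaining=0 emitted=8 chunks_done=1
Byte 13 = '7': mode=SIZE remaining=0 emitted=8 chunks_done=1
Byte 14 = 0x0D: mode=SIZE_CR remaining=0 emitted=8 chunks_done=1
Byte 15 = 0x0A: mode=DATA remaining=7 emitted=8 chunks_done=1
Byte 16 = 'e': mode=DATA remaining=6 emitted=9 chunks_done=1
Byte 17 = 'n': mode=DATA remaining=5 emitted=10 chunks_done=1
Byte 18 = 'j': mode=DATA remaining=4 emitted=11 chunks_done=1
Byte 19 = 'u': mode=DATA remaining=3 emitted=12 chunks_done=1
Byte 20 = 'e': mode=DATA remaining=2 emitted=13 chunks_done=1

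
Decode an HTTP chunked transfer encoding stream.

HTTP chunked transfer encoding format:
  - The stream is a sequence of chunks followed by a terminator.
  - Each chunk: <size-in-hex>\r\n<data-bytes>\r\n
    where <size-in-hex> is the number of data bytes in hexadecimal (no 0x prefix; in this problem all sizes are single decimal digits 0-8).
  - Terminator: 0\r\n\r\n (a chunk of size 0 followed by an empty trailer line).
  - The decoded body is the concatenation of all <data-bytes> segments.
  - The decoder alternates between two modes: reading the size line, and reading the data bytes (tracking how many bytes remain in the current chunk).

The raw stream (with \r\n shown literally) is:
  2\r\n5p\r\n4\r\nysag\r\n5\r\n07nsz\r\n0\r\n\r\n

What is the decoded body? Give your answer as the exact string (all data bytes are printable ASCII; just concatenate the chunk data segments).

Answer: 5pysag07nsz

Derivation:
Chunk 1: stream[0..1]='2' size=0x2=2, data at stream[3..5]='5p' -> body[0..2], body so far='5p'
Chunk 2: stream[7..8]='4' size=0x4=4, data at stream[10..14]='ysag' -> body[2..6], body so far='5pysag'
Chunk 3: stream[16..17]='5' size=0x5=5, data at stream[19..24]='07nsz' -> body[6..11], body so far='5pysag07nsz'
Chunk 4: stream[26..27]='0' size=0 (terminator). Final body='5pysag07nsz' (11 bytes)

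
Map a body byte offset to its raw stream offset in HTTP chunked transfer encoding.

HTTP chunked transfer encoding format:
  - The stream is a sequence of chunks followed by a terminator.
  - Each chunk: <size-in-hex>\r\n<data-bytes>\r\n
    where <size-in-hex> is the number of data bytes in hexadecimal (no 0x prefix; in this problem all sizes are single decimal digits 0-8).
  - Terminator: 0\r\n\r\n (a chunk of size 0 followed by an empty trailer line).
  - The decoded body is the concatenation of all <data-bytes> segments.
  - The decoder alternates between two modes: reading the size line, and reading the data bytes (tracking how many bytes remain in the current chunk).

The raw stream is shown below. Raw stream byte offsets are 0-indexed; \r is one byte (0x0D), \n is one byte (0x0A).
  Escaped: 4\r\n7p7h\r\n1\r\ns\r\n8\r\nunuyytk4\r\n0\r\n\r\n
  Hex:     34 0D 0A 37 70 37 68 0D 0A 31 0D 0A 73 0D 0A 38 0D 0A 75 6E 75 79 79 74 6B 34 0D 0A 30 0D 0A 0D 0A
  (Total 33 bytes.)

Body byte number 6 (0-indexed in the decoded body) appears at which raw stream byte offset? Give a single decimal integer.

Chunk 1: stream[0..1]='4' size=0x4=4, data at stream[3..7]='7p7h' -> body[0..4], body so far='7p7h'
Chunk 2: stream[9..10]='1' size=0x1=1, data at stream[12..13]='s' -> body[4..5], body so far='7p7hs'
Chunk 3: stream[15..16]='8' size=0x8=8, data at stream[18..26]='unuyytk4' -> body[5..13], body so far='7p7hsunuyytk4'
Chunk 4: stream[28..29]='0' size=0 (terminator). Final body='7p7hsunuyytk4' (13 bytes)
Body byte 6 at stream offset 19

Answer: 19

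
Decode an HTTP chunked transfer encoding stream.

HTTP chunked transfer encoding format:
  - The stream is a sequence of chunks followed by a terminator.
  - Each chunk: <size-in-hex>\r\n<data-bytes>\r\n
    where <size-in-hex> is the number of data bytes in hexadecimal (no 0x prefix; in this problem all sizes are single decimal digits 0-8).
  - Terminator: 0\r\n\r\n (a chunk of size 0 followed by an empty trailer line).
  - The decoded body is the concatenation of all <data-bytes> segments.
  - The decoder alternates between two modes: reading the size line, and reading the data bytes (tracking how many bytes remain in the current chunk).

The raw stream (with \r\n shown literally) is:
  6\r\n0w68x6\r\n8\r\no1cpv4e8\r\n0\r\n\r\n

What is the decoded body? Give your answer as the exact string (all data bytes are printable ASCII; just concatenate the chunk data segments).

Chunk 1: stream[0..1]='6' size=0x6=6, data at stream[3..9]='0w68x6' -> body[0..6], body so far='0w68x6'
Chunk 2: stream[11..12]='8' size=0x8=8, data at stream[14..22]='o1cpv4e8' -> body[6..14], body so far='0w68x6o1cpv4e8'
Chunk 3: stream[24..25]='0' size=0 (terminator). Final body='0w68x6o1cpv4e8' (14 bytes)

Answer: 0w68x6o1cpv4e8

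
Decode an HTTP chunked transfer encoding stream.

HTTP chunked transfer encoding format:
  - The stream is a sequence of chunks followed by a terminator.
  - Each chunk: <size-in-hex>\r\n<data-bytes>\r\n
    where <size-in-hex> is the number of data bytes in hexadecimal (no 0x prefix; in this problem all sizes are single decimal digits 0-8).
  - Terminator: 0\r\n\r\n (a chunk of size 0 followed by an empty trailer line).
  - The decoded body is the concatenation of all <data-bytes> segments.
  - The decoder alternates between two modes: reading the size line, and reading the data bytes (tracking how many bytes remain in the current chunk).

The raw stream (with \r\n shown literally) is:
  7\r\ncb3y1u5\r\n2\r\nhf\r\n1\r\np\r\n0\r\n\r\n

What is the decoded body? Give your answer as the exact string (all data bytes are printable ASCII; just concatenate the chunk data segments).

Answer: cb3y1u5hfp

Derivation:
Chunk 1: stream[0..1]='7' size=0x7=7, data at stream[3..10]='cb3y1u5' -> body[0..7], body so far='cb3y1u5'
Chunk 2: stream[12..13]='2' size=0x2=2, data at stream[15..17]='hf' -> body[7..9], body so far='cb3y1u5hf'
Chunk 3: stream[19..20]='1' size=0x1=1, data at stream[22..23]='p' -> body[9..10], body so far='cb3y1u5hfp'
Chunk 4: stream[25..26]='0' size=0 (terminator). Final body='cb3y1u5hfp' (10 bytes)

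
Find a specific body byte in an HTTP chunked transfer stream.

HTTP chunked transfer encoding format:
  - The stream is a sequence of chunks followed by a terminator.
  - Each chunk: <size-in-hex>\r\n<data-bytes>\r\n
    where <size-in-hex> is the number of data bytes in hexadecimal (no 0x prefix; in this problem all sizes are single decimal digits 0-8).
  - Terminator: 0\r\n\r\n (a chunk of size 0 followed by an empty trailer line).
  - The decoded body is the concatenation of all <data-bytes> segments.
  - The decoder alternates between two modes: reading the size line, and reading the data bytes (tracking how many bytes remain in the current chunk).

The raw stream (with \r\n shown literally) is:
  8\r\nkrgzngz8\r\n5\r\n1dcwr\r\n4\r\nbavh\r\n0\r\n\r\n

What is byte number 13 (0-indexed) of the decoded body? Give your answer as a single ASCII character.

Answer: b

Derivation:
Chunk 1: stream[0..1]='8' size=0x8=8, data at stream[3..11]='krgzngz8' -> body[0..8], body so far='krgzngz8'
Chunk 2: stream[13..14]='5' size=0x5=5, data at stream[16..21]='1dcwr' -> body[8..13], body so far='krgzngz81dcwr'
Chunk 3: stream[23..24]='4' size=0x4=4, data at stream[26..30]='bavh' -> body[13..17], body so far='krgzngz81dcwrbavh'
Chunk 4: stream[32..33]='0' size=0 (terminator). Final body='krgzngz81dcwrbavh' (17 bytes)
Body byte 13 = 'b'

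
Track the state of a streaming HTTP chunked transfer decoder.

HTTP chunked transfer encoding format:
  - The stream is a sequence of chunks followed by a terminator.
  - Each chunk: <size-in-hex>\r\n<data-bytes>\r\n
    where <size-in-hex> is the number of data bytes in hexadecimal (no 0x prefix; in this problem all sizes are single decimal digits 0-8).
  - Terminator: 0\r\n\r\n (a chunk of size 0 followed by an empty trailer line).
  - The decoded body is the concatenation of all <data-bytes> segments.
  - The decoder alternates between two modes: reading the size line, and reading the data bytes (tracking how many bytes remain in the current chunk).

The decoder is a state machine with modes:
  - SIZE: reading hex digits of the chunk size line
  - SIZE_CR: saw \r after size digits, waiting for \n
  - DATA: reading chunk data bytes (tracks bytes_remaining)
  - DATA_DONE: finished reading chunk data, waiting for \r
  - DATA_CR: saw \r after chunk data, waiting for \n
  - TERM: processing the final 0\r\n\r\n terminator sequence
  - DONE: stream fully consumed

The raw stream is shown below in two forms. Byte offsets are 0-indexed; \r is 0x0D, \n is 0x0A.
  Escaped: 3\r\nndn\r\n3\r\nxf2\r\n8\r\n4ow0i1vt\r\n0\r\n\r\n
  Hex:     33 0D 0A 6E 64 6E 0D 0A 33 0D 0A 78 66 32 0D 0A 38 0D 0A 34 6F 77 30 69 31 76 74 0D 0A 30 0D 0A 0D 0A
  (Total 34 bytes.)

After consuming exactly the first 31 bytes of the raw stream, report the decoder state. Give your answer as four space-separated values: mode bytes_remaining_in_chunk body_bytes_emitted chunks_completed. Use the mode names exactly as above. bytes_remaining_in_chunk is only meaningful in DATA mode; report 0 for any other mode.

Answer: SIZE_CR 0 14 3

Derivation:
Byte 0 = '3': mode=SIZE remaining=0 emitted=0 chunks_done=0
Byte 1 = 0x0D: mode=SIZE_CR remaining=0 emitted=0 chunks_done=0
Byte 2 = 0x0A: mode=DATA remaining=3 emitted=0 chunks_done=0
Byte 3 = 'n': mode=DATA remaining=2 emitted=1 chunks_done=0
Byte 4 = 'd': mode=DATA remaining=1 emitted=2 chunks_done=0
Byte 5 = 'n': mode=DATA_DONE remaining=0 emitted=3 chunks_done=0
Byte 6 = 0x0D: mode=DATA_CR remaining=0 emitted=3 chunks_done=0
Byte 7 = 0x0A: mode=SIZE remaining=0 emitted=3 chunks_done=1
Byte 8 = '3': mode=SIZE remaining=0 emitted=3 chunks_done=1
Byte 9 = 0x0D: mode=SIZE_CR remaining=0 emitted=3 chunks_done=1
Byte 10 = 0x0A: mode=DATA remaining=3 emitted=3 chunks_done=1
Byte 11 = 'x': mode=DATA remaining=2 emitted=4 chunks_done=1
Byte 12 = 'f': mode=DATA remaining=1 emitted=5 chunks_done=1
Byte 13 = '2': mode=DATA_DONE remaining=0 emitted=6 chunks_done=1
Byte 14 = 0x0D: mode=DATA_CR remaining=0 emitted=6 chunks_done=1
Byte 15 = 0x0A: mode=SIZE remaining=0 emitted=6 chunks_done=2
Byte 16 = '8': mode=SIZE remaining=0 emitted=6 chunks_done=2
Byte 17 = 0x0D: mode=SIZE_CR remaining=0 emitted=6 chunks_done=2
Byte 18 = 0x0A: mode=DATA remaining=8 emitted=6 chunks_done=2
Byte 19 = '4': mode=DATA remaining=7 emitted=7 chunks_done=2
Byte 20 = 'o': mode=DATA remaining=6 emitted=8 chunks_done=2
Byte 21 = 'w': mode=DATA remaining=5 emitted=9 chunks_done=2
Byte 22 = '0': mode=DATA remaining=4 emitted=10 chunks_done=2
Byte 23 = 'i': mode=DATA remaining=3 emitted=11 chunks_done=2
Byte 24 = '1': mode=DATA remaining=2 emitted=12 chunks_done=2
Byte 25 = 'v': mode=DATA remaining=1 emitted=13 chunks_done=2
Byte 26 = 't': mode=DATA_DONE remaining=0 emitted=14 chunks_done=2
Byte 27 = 0x0D: mode=DATA_CR remaining=0 emitted=14 chunks_done=2
Byte 28 = 0x0A: mode=SIZE remaining=0 emitted=14 chunks_done=3
Byte 29 = '0': mode=SIZE remaining=0 emitted=14 chunks_done=3
Byte 30 = 0x0D: mode=SIZE_CR remaining=0 emitted=14 chunks_done=3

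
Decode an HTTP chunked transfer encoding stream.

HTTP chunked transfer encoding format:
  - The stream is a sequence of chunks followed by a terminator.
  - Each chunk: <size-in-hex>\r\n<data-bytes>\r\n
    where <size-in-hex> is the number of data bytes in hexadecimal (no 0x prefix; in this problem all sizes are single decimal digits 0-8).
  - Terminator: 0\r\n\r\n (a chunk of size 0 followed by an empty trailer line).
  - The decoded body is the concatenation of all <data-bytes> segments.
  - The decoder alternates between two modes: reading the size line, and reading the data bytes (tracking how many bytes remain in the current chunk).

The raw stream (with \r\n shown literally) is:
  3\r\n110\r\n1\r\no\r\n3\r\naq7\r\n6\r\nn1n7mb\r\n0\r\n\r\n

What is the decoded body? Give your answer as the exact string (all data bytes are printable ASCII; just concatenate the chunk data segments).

Answer: 110oaq7n1n7mb

Derivation:
Chunk 1: stream[0..1]='3' size=0x3=3, data at stream[3..6]='110' -> body[0..3], body so far='110'
Chunk 2: stream[8..9]='1' size=0x1=1, data at stream[11..12]='o' -> body[3..4], body so far='110o'
Chunk 3: stream[14..15]='3' size=0x3=3, data at stream[17..20]='aq7' -> body[4..7], body so far='110oaq7'
Chunk 4: stream[22..23]='6' size=0x6=6, data at stream[25..31]='n1n7mb' -> body[7..13], body so far='110oaq7n1n7mb'
Chunk 5: stream[33..34]='0' size=0 (terminator). Final body='110oaq7n1n7mb' (13 bytes)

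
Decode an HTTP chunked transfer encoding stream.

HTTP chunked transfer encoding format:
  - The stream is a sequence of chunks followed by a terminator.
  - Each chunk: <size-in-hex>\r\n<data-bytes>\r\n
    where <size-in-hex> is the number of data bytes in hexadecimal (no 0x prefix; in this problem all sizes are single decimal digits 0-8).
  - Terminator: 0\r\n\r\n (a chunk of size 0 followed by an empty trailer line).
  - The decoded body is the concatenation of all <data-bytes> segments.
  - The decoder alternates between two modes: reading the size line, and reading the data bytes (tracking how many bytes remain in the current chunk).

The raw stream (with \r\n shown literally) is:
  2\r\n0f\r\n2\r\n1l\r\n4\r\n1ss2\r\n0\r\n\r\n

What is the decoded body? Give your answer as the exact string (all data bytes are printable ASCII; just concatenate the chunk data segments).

Answer: 0f1l1ss2

Derivation:
Chunk 1: stream[0..1]='2' size=0x2=2, data at stream[3..5]='0f' -> body[0..2], body so far='0f'
Chunk 2: stream[7..8]='2' size=0x2=2, data at stream[10..12]='1l' -> body[2..4], body so far='0f1l'
Chunk 3: stream[14..15]='4' size=0x4=4, data at stream[17..21]='1ss2' -> body[4..8], body so far='0f1l1ss2'
Chunk 4: stream[23..24]='0' size=0 (terminator). Final body='0f1l1ss2' (8 bytes)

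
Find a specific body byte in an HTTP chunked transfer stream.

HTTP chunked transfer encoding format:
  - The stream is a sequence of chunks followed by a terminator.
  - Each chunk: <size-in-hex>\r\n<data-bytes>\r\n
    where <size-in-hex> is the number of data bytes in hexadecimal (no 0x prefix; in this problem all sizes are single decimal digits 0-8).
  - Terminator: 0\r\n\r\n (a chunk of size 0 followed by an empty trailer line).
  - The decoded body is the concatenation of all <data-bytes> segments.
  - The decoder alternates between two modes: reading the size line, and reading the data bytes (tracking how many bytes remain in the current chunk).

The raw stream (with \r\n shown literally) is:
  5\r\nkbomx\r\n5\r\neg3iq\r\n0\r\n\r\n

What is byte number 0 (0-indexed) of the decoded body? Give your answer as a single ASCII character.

Chunk 1: stream[0..1]='5' size=0x5=5, data at stream[3..8]='kbomx' -> body[0..5], body so far='kbomx'
Chunk 2: stream[10..11]='5' size=0x5=5, data at stream[13..18]='eg3iq' -> body[5..10], body so far='kbomxeg3iq'
Chunk 3: stream[20..21]='0' size=0 (terminator). Final body='kbomxeg3iq' (10 bytes)
Body byte 0 = 'k'

Answer: k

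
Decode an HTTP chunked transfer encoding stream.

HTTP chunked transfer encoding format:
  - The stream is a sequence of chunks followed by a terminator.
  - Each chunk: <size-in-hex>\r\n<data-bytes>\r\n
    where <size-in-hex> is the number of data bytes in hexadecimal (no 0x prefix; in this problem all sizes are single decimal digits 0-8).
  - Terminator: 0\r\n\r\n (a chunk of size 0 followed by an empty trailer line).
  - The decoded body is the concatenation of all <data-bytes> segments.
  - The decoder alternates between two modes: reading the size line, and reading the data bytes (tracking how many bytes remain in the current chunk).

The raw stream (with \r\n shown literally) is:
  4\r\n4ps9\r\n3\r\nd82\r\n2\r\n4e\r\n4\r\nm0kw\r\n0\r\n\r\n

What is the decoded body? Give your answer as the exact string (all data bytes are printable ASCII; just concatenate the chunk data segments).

Chunk 1: stream[0..1]='4' size=0x4=4, data at stream[3..7]='4ps9' -> body[0..4], body so far='4ps9'
Chunk 2: stream[9..10]='3' size=0x3=3, data at stream[12..15]='d82' -> body[4..7], body so far='4ps9d82'
Chunk 3: stream[17..18]='2' size=0x2=2, data at stream[20..22]='4e' -> body[7..9], body so far='4ps9d824e'
Chunk 4: stream[24..25]='4' size=0x4=4, data at stream[27..31]='m0kw' -> body[9..13], body so far='4ps9d824em0kw'
Chunk 5: stream[33..34]='0' size=0 (terminator). Final body='4ps9d824em0kw' (13 bytes)

Answer: 4ps9d824em0kw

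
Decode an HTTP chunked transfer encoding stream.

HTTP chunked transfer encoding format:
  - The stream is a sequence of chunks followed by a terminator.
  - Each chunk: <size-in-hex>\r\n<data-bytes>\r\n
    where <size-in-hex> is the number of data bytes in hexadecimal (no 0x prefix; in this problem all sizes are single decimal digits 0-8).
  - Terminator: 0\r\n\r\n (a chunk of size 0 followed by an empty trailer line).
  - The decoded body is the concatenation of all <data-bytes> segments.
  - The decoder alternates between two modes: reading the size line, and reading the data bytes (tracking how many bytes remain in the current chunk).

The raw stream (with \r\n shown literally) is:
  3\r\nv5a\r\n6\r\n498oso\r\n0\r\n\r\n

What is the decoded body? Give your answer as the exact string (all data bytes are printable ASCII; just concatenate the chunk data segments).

Answer: v5a498oso

Derivation:
Chunk 1: stream[0..1]='3' size=0x3=3, data at stream[3..6]='v5a' -> body[0..3], body so far='v5a'
Chunk 2: stream[8..9]='6' size=0x6=6, data at stream[11..17]='498oso' -> body[3..9], body so far='v5a498oso'
Chunk 3: stream[19..20]='0' size=0 (terminator). Final body='v5a498oso' (9 bytes)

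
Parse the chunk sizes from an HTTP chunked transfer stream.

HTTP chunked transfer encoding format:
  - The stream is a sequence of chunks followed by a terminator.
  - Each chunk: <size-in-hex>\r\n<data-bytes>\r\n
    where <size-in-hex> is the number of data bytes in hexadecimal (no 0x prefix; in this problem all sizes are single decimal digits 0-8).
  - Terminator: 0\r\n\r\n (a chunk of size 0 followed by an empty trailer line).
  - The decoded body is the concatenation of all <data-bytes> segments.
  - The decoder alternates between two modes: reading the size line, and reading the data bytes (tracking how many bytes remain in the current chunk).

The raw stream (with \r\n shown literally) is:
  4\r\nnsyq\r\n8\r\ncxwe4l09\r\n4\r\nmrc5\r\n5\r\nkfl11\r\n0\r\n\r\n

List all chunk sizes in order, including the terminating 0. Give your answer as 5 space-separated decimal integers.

Answer: 4 8 4 5 0

Derivation:
Chunk 1: stream[0..1]='4' size=0x4=4, data at stream[3..7]='nsyq' -> body[0..4], body so far='nsyq'
Chunk 2: stream[9..10]='8' size=0x8=8, data at stream[12..20]='cxwe4l09' -> body[4..12], body so far='nsyqcxwe4l09'
Chunk 3: stream[22..23]='4' size=0x4=4, data at stream[25..29]='mrc5' -> body[12..16], body so far='nsyqcxwe4l09mrc5'
Chunk 4: stream[31..32]='5' size=0x5=5, data at stream[34..39]='kfl11' -> body[16..21], body so far='nsyqcxwe4l09mrc5kfl11'
Chunk 5: stream[41..42]='0' size=0 (terminator). Final body='nsyqcxwe4l09mrc5kfl11' (21 bytes)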